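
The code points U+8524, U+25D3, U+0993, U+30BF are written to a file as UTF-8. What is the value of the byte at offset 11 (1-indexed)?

1-indexed offset 11 is 0-indexed offset 10.
U+8524 → 3-byte form E8 94 A4 at offsets 0–2.
U+25D3 → 3-byte form E2 97 93 at offsets 3–5.
U+0993 → 3-byte form E0 A6 93 at offsets 6–8.
U+30BF → 3-byte form E3 82 BF at offsets 9–11.
Offset 10 falls in char 4's range; it's byte 2 of E3 82 BF = 0x82.

0x82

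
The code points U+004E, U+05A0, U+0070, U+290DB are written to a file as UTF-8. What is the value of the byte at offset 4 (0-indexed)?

U+004E → 1-byte form 4E at offsets 0–0.
U+05A0 → 2-byte form D6 A0 at offsets 1–2.
U+0070 → 1-byte form 70 at offsets 3–3.
U+290DB → 4-byte form F0 A9 83 9B at offsets 4–7.
Offset 4 falls in char 4's range; it's byte 1 of F0 A9 83 9B = 0xF0.

0xF0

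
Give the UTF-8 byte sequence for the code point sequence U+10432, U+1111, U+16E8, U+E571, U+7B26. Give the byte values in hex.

U+10432: 4-byte form → F0 90 90 B2.
U+1111: 3-byte form → E1 84 91.
U+16E8: 3-byte form → E1 9B A8.
U+E571: 3-byte form → EE 95 B1.
U+7B26: 3-byte form → E7 AC A6.
Concatenated (16 bytes): F0 90 90 B2 E1 84 91 E1 9B A8 EE 95 B1 E7 AC A6.

F0 90 90 B2 E1 84 91 E1 9B A8 EE 95 B1 E7 AC A6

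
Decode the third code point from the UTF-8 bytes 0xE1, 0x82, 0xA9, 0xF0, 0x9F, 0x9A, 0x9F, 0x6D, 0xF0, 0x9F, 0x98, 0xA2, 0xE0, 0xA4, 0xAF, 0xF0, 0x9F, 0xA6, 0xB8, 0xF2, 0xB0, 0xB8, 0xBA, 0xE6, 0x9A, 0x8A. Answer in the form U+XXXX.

U+006D

Offset 0: leading byte 0xE1 = 11100001 → 3-byte char #1 = E1 82 A9.
Offset 3: leading byte 0xF0 = 11110000 → 4-byte char #2 = F0 9F 9A 9F.
Offset 7: leading byte 0x6D = 01101101 → 1-byte char #3 = 6D.
Leading byte 0x6D = 01101101 matches 0xxxxxxx → 1-byte sequence.
Byte 1: 0x6D = 01101101, payload 1101101 (7 bits).
Concatenate: 1101101 = 0x6D (7 bits → U+006D).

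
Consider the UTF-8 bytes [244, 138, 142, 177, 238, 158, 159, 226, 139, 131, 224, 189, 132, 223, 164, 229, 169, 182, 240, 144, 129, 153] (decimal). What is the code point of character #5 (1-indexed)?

Offset 0: leading byte 0xF4 = 11110100 → 4-byte char #1 = F4 8A 8E B1.
Offset 4: leading byte 0xEE = 11101110 → 3-byte char #2 = EE 9E 9F.
Offset 7: leading byte 0xE2 = 11100010 → 3-byte char #3 = E2 8B 83.
Offset 10: leading byte 0xE0 = 11100000 → 3-byte char #4 = E0 BD 84.
Offset 13: leading byte 0xDF = 11011111 → 2-byte char #5 = DF A4.
Leading byte 0xDF = 11011111 matches 110xxxxx → 2-byte sequence.
Byte 1: 0xDF = 11011111, payload 11111 (5 bits).
Byte 2: 0xA4 = 10100100 (10xxxxxx ✓), payload 100100.
Concatenate: 11111100100 = 0x7E4 (11 bits → U+07E4).

U+07E4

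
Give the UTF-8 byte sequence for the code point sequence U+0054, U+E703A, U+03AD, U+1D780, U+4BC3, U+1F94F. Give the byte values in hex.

54 F3 A7 80 BA CE AD F0 9D 9E 80 E4 AF 83 F0 9F A5 8F

U+0054: 1-byte form → 54.
U+E703A: 4-byte form → F3 A7 80 BA.
U+03AD: 2-byte form → CE AD.
U+1D780: 4-byte form → F0 9D 9E 80.
U+4BC3: 3-byte form → E4 AF 83.
U+1F94F: 4-byte form → F0 9F A5 8F.
Concatenated (18 bytes): 54 F3 A7 80 BA CE AD F0 9D 9E 80 E4 AF 83 F0 9F A5 8F.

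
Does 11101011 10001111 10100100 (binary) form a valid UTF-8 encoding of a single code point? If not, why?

valid

Leading byte 0xEB = 11101011 → 3-byte form.
Continuation bytes 0x8F=10001111, 0xA4=10100100 all match 10xxxxxx.
Decoded value 0xB3E4 is ≥ 0x800 (shortest form) and not a surrogate.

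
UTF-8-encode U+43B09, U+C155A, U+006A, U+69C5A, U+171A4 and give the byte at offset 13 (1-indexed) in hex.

1-indexed offset 13 is 0-indexed offset 12.
U+43B09 → 4-byte form F1 83 AC 89 at offsets 0–3.
U+C155A → 4-byte form F3 81 95 9A at offsets 4–7.
U+006A → 1-byte form 6A at offsets 8–8.
U+69C5A → 4-byte form F1 A9 B1 9A at offsets 9–12.
Offset 12 falls in char 4's range; it's byte 4 of F1 A9 B1 9A = 0x9A.

0x9A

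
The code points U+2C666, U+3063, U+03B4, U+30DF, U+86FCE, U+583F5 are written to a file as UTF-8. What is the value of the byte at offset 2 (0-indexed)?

U+2C666 → 4-byte form F0 AC 99 A6 at offsets 0–3.
Offset 2 falls in char 1's range; it's byte 3 of F0 AC 99 A6 = 0x99.

0x99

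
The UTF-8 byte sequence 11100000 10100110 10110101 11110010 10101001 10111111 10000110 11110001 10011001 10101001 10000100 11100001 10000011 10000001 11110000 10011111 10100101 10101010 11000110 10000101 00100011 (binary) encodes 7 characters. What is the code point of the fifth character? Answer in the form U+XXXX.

U+1F96A

Offset 0: leading byte 0xE0 = 11100000 → 3-byte char #1 = E0 A6 B5.
Offset 3: leading byte 0xF2 = 11110010 → 4-byte char #2 = F2 A9 BF 86.
Offset 7: leading byte 0xF1 = 11110001 → 4-byte char #3 = F1 99 A9 84.
Offset 11: leading byte 0xE1 = 11100001 → 3-byte char #4 = E1 83 81.
Offset 14: leading byte 0xF0 = 11110000 → 4-byte char #5 = F0 9F A5 AA.
Leading byte 0xF0 = 11110000 matches 11110xxx → 4-byte sequence.
Byte 1: 0xF0 = 11110000, payload 000 (3 bits).
Byte 2: 0x9F = 10011111 (10xxxxxx ✓), payload 011111.
Byte 3: 0xA5 = 10100101 (10xxxxxx ✓), payload 100101.
Byte 4: 0xAA = 10101010 (10xxxxxx ✓), payload 101010.
Concatenate: 000011111100101101010 = 0x1F96A (21 bits → U+1F96A).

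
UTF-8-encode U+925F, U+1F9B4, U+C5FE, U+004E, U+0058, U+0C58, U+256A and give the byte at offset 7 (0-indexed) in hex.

U+925F → 3-byte form E9 89 9F at offsets 0–2.
U+1F9B4 → 4-byte form F0 9F A6 B4 at offsets 3–6.
U+C5FE → 3-byte form EC 97 BE at offsets 7–9.
Offset 7 falls in char 3's range; it's byte 1 of EC 97 BE = 0xEC.

0xEC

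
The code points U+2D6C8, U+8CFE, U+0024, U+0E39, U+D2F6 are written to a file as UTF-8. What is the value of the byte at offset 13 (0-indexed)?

0xB6

U+2D6C8 → 4-byte form F0 AD 9B 88 at offsets 0–3.
U+8CFE → 3-byte form E8 B3 BE at offsets 4–6.
U+0024 → 1-byte form 24 at offsets 7–7.
U+0E39 → 3-byte form E0 B8 B9 at offsets 8–10.
U+D2F6 → 3-byte form ED 8B B6 at offsets 11–13.
Offset 13 falls in char 5's range; it's byte 3 of ED 8B B6 = 0xB6.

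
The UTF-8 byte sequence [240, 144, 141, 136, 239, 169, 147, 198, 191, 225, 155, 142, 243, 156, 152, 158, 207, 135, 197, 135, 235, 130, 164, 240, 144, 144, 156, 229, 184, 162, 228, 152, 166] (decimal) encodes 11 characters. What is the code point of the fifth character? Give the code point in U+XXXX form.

U+DC61E

Offset 0: leading byte 0xF0 = 11110000 → 4-byte char #1 = F0 90 8D 88.
Offset 4: leading byte 0xEF = 11101111 → 3-byte char #2 = EF A9 93.
Offset 7: leading byte 0xC6 = 11000110 → 2-byte char #3 = C6 BF.
Offset 9: leading byte 0xE1 = 11100001 → 3-byte char #4 = E1 9B 8E.
Offset 12: leading byte 0xF3 = 11110011 → 4-byte char #5 = F3 9C 98 9E.
Leading byte 0xF3 = 11110011 matches 11110xxx → 4-byte sequence.
Byte 1: 0xF3 = 11110011, payload 011 (3 bits).
Byte 2: 0x9C = 10011100 (10xxxxxx ✓), payload 011100.
Byte 3: 0x98 = 10011000 (10xxxxxx ✓), payload 011000.
Byte 4: 0x9E = 10011110 (10xxxxxx ✓), payload 011110.
Concatenate: 011011100011000011110 = 0xDC61E (21 bits → U+DC61E).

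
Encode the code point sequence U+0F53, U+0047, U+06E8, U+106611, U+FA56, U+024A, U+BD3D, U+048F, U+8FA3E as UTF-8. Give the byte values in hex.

U+0F53: 3-byte form → E0 BD 93.
U+0047: 1-byte form → 47.
U+06E8: 2-byte form → DB A8.
U+106611: 4-byte form → F4 86 98 91.
U+FA56: 3-byte form → EF A9 96.
U+024A: 2-byte form → C9 8A.
U+BD3D: 3-byte form → EB B4 BD.
U+048F: 2-byte form → D2 8F.
U+8FA3E: 4-byte form → F2 8F A8 BE.
Concatenated (24 bytes): E0 BD 93 47 DB A8 F4 86 98 91 EF A9 96 C9 8A EB B4 BD D2 8F F2 8F A8 BE.

E0 BD 93 47 DB A8 F4 86 98 91 EF A9 96 C9 8A EB B4 BD D2 8F F2 8F A8 BE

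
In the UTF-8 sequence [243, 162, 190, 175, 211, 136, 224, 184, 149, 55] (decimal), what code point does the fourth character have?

Offset 0: leading byte 0xF3 = 11110011 → 4-byte char #1 = F3 A2 BE AF.
Offset 4: leading byte 0xD3 = 11010011 → 2-byte char #2 = D3 88.
Offset 6: leading byte 0xE0 = 11100000 → 3-byte char #3 = E0 B8 95.
Offset 9: leading byte 0x37 = 00110111 → 1-byte char #4 = 37.
Leading byte 0x37 = 00110111 matches 0xxxxxxx → 1-byte sequence.
Byte 1: 0x37 = 00110111, payload 0110111 (7 bits).
Concatenate: 0110111 = 0x37 (7 bits → U+0037).

U+0037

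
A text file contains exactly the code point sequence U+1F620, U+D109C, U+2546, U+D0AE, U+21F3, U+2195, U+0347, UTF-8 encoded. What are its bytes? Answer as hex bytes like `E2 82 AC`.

U+1F620: 4-byte form → F0 9F 98 A0.
U+D109C: 4-byte form → F3 91 82 9C.
U+2546: 3-byte form → E2 95 86.
U+D0AE: 3-byte form → ED 82 AE.
U+21F3: 3-byte form → E2 87 B3.
U+2195: 3-byte form → E2 86 95.
U+0347: 2-byte form → CD 87.
Concatenated (22 bytes): F0 9F 98 A0 F3 91 82 9C E2 95 86 ED 82 AE E2 87 B3 E2 86 95 CD 87.

F0 9F 98 A0 F3 91 82 9C E2 95 86 ED 82 AE E2 87 B3 E2 86 95 CD 87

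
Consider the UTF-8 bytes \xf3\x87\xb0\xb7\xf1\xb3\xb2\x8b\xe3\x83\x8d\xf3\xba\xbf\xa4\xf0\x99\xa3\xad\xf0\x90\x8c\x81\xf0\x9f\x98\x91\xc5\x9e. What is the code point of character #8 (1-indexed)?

U+015E

Offset 0: leading byte 0xF3 = 11110011 → 4-byte char #1 = F3 87 B0 B7.
Offset 4: leading byte 0xF1 = 11110001 → 4-byte char #2 = F1 B3 B2 8B.
Offset 8: leading byte 0xE3 = 11100011 → 3-byte char #3 = E3 83 8D.
Offset 11: leading byte 0xF3 = 11110011 → 4-byte char #4 = F3 BA BF A4.
Offset 15: leading byte 0xF0 = 11110000 → 4-byte char #5 = F0 99 A3 AD.
Offset 19: leading byte 0xF0 = 11110000 → 4-byte char #6 = F0 90 8C 81.
Offset 23: leading byte 0xF0 = 11110000 → 4-byte char #7 = F0 9F 98 91.
Offset 27: leading byte 0xC5 = 11000101 → 2-byte char #8 = C5 9E.
Leading byte 0xC5 = 11000101 matches 110xxxxx → 2-byte sequence.
Byte 1: 0xC5 = 11000101, payload 00101 (5 bits).
Byte 2: 0x9E = 10011110 (10xxxxxx ✓), payload 011110.
Concatenate: 00101011110 = 0x15E (11 bits → U+015E).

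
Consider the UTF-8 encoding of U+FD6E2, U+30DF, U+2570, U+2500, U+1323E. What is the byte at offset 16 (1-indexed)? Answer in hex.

0x88

1-indexed offset 16 is 0-indexed offset 15.
U+FD6E2 → 4-byte form F3 BD 9B A2 at offsets 0–3.
U+30DF → 3-byte form E3 83 9F at offsets 4–6.
U+2570 → 3-byte form E2 95 B0 at offsets 7–9.
U+2500 → 3-byte form E2 94 80 at offsets 10–12.
U+1323E → 4-byte form F0 93 88 BE at offsets 13–16.
Offset 15 falls in char 5's range; it's byte 3 of F0 93 88 BE = 0x88.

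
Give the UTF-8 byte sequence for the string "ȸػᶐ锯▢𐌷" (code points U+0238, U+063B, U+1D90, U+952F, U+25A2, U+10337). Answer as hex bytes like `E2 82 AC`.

C8 B8 D8 BB E1 B6 90 E9 94 AF E2 96 A2 F0 90 8C B7

U+0238: 2-byte form → C8 B8.
U+063B: 2-byte form → D8 BB.
U+1D90: 3-byte form → E1 B6 90.
U+952F: 3-byte form → E9 94 AF.
U+25A2: 3-byte form → E2 96 A2.
U+10337: 4-byte form → F0 90 8C B7.
Concatenated (17 bytes): C8 B8 D8 BB E1 B6 90 E9 94 AF E2 96 A2 F0 90 8C B7.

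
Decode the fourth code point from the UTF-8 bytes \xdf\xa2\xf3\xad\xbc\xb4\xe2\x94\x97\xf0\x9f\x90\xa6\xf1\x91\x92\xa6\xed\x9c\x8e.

U+1F426

Offset 0: leading byte 0xDF = 11011111 → 2-byte char #1 = DF A2.
Offset 2: leading byte 0xF3 = 11110011 → 4-byte char #2 = F3 AD BC B4.
Offset 6: leading byte 0xE2 = 11100010 → 3-byte char #3 = E2 94 97.
Offset 9: leading byte 0xF0 = 11110000 → 4-byte char #4 = F0 9F 90 A6.
Leading byte 0xF0 = 11110000 matches 11110xxx → 4-byte sequence.
Byte 1: 0xF0 = 11110000, payload 000 (3 bits).
Byte 2: 0x9F = 10011111 (10xxxxxx ✓), payload 011111.
Byte 3: 0x90 = 10010000 (10xxxxxx ✓), payload 010000.
Byte 4: 0xA6 = 10100110 (10xxxxxx ✓), payload 100110.
Concatenate: 000011111010000100110 = 0x1F426 (21 bits → U+1F426).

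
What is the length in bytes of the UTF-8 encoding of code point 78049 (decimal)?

4

U+130E1 = 0x130E1. UTF-8 uses 1 byte below 0x80, 2 below 0x800, 3 below 0x10000, 4 up to 0x10FFFF. 0x130E1 is in U+10000–U+10FFFF → 4 bytes.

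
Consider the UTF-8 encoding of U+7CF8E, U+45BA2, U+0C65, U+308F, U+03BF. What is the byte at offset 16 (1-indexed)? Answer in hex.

0xBF

1-indexed offset 16 is 0-indexed offset 15.
U+7CF8E → 4-byte form F1 BC BE 8E at offsets 0–3.
U+45BA2 → 4-byte form F1 85 AE A2 at offsets 4–7.
U+0C65 → 3-byte form E0 B1 A5 at offsets 8–10.
U+308F → 3-byte form E3 82 8F at offsets 11–13.
U+03BF → 2-byte form CE BF at offsets 14–15.
Offset 15 falls in char 5's range; it's byte 2 of CE BF = 0xBF.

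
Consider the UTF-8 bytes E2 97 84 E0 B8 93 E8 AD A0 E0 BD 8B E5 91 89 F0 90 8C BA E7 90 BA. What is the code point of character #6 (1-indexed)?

U+1033A

Offset 0: leading byte 0xE2 = 11100010 → 3-byte char #1 = E2 97 84.
Offset 3: leading byte 0xE0 = 11100000 → 3-byte char #2 = E0 B8 93.
Offset 6: leading byte 0xE8 = 11101000 → 3-byte char #3 = E8 AD A0.
Offset 9: leading byte 0xE0 = 11100000 → 3-byte char #4 = E0 BD 8B.
Offset 12: leading byte 0xE5 = 11100101 → 3-byte char #5 = E5 91 89.
Offset 15: leading byte 0xF0 = 11110000 → 4-byte char #6 = F0 90 8C BA.
Leading byte 0xF0 = 11110000 matches 11110xxx → 4-byte sequence.
Byte 1: 0xF0 = 11110000, payload 000 (3 bits).
Byte 2: 0x90 = 10010000 (10xxxxxx ✓), payload 010000.
Byte 3: 0x8C = 10001100 (10xxxxxx ✓), payload 001100.
Byte 4: 0xBA = 10111010 (10xxxxxx ✓), payload 111010.
Concatenate: 000010000001100111010 = 0x1033A (21 bits → U+1033A).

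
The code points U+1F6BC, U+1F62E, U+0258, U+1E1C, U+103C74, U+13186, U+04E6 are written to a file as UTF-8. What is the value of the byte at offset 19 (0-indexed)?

0x86

U+1F6BC → 4-byte form F0 9F 9A BC at offsets 0–3.
U+1F62E → 4-byte form F0 9F 98 AE at offsets 4–7.
U+0258 → 2-byte form C9 98 at offsets 8–9.
U+1E1C → 3-byte form E1 B8 9C at offsets 10–12.
U+103C74 → 4-byte form F4 83 B1 B4 at offsets 13–16.
U+13186 → 4-byte form F0 93 86 86 at offsets 17–20.
Offset 19 falls in char 6's range; it's byte 3 of F0 93 86 86 = 0x86.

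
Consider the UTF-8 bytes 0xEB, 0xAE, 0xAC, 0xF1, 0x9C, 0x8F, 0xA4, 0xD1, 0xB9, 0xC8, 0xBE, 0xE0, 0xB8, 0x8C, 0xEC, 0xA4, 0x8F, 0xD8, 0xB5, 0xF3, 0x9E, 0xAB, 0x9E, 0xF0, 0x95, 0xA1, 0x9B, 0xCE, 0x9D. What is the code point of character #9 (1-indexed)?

U+1585B

Offset 0: leading byte 0xEB = 11101011 → 3-byte char #1 = EB AE AC.
Offset 3: leading byte 0xF1 = 11110001 → 4-byte char #2 = F1 9C 8F A4.
Offset 7: leading byte 0xD1 = 11010001 → 2-byte char #3 = D1 B9.
Offset 9: leading byte 0xC8 = 11001000 → 2-byte char #4 = C8 BE.
Offset 11: leading byte 0xE0 = 11100000 → 3-byte char #5 = E0 B8 8C.
Offset 14: leading byte 0xEC = 11101100 → 3-byte char #6 = EC A4 8F.
Offset 17: leading byte 0xD8 = 11011000 → 2-byte char #7 = D8 B5.
Offset 19: leading byte 0xF3 = 11110011 → 4-byte char #8 = F3 9E AB 9E.
Offset 23: leading byte 0xF0 = 11110000 → 4-byte char #9 = F0 95 A1 9B.
Leading byte 0xF0 = 11110000 matches 11110xxx → 4-byte sequence.
Byte 1: 0xF0 = 11110000, payload 000 (3 bits).
Byte 2: 0x95 = 10010101 (10xxxxxx ✓), payload 010101.
Byte 3: 0xA1 = 10100001 (10xxxxxx ✓), payload 100001.
Byte 4: 0x9B = 10011011 (10xxxxxx ✓), payload 011011.
Concatenate: 000010101100001011011 = 0x1585B (21 bits → U+1585B).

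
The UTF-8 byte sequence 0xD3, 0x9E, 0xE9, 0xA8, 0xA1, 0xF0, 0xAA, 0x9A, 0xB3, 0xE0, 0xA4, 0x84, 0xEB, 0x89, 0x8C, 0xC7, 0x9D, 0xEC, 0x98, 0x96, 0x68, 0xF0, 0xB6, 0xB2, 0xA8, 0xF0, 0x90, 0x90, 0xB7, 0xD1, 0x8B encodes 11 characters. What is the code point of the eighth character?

U+0068

Offset 0: leading byte 0xD3 = 11010011 → 2-byte char #1 = D3 9E.
Offset 2: leading byte 0xE9 = 11101001 → 3-byte char #2 = E9 A8 A1.
Offset 5: leading byte 0xF0 = 11110000 → 4-byte char #3 = F0 AA 9A B3.
Offset 9: leading byte 0xE0 = 11100000 → 3-byte char #4 = E0 A4 84.
Offset 12: leading byte 0xEB = 11101011 → 3-byte char #5 = EB 89 8C.
Offset 15: leading byte 0xC7 = 11000111 → 2-byte char #6 = C7 9D.
Offset 17: leading byte 0xEC = 11101100 → 3-byte char #7 = EC 98 96.
Offset 20: leading byte 0x68 = 01101000 → 1-byte char #8 = 68.
Leading byte 0x68 = 01101000 matches 0xxxxxxx → 1-byte sequence.
Byte 1: 0x68 = 01101000, payload 1101000 (7 bits).
Concatenate: 1101000 = 0x68 (7 bits → U+0068).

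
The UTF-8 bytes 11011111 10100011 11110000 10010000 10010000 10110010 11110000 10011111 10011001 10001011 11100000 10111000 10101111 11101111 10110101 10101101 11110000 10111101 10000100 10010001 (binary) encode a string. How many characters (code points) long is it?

6

Byte at offset 0: 0xDF = 11011111 → 2-byte char (#1). Advance 2.
Byte at offset 2: 0xF0 = 11110000 → 4-byte char (#2). Advance 4.
Byte at offset 6: 0xF0 = 11110000 → 4-byte char (#3). Advance 4.
Byte at offset 10: 0xE0 = 11100000 → 3-byte char (#4). Advance 3.
Byte at offset 13: 0xEF = 11101111 → 3-byte char (#5). Advance 3.
Byte at offset 16: 0xF0 = 11110000 → 4-byte char (#6). Advance 4.
Reached end at offset 20 after 6 code points.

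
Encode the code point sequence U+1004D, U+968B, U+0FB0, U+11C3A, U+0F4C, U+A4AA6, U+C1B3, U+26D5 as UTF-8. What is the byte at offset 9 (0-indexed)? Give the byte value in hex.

0xB0

U+1004D → 4-byte form F0 90 81 8D at offsets 0–3.
U+968B → 3-byte form E9 9A 8B at offsets 4–6.
U+0FB0 → 3-byte form E0 BE B0 at offsets 7–9.
Offset 9 falls in char 3's range; it's byte 3 of E0 BE B0 = 0xB0.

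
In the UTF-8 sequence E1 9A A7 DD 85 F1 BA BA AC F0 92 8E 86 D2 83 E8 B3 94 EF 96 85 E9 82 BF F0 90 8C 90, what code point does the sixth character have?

Offset 0: leading byte 0xE1 = 11100001 → 3-byte char #1 = E1 9A A7.
Offset 3: leading byte 0xDD = 11011101 → 2-byte char #2 = DD 85.
Offset 5: leading byte 0xF1 = 11110001 → 4-byte char #3 = F1 BA BA AC.
Offset 9: leading byte 0xF0 = 11110000 → 4-byte char #4 = F0 92 8E 86.
Offset 13: leading byte 0xD2 = 11010010 → 2-byte char #5 = D2 83.
Offset 15: leading byte 0xE8 = 11101000 → 3-byte char #6 = E8 B3 94.
Leading byte 0xE8 = 11101000 matches 1110xxxx → 3-byte sequence.
Byte 1: 0xE8 = 11101000, payload 1000 (4 bits).
Byte 2: 0xB3 = 10110011 (10xxxxxx ✓), payload 110011.
Byte 3: 0x94 = 10010100 (10xxxxxx ✓), payload 010100.
Concatenate: 1000110011010100 = 0x8CD4 (16 bits → U+8CD4).

U+8CD4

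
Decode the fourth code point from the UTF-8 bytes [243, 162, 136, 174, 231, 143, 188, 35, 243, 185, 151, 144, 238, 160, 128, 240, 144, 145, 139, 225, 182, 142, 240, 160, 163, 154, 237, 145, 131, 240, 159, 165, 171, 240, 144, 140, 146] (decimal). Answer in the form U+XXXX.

Offset 0: leading byte 0xF3 = 11110011 → 4-byte char #1 = F3 A2 88 AE.
Offset 4: leading byte 0xE7 = 11100111 → 3-byte char #2 = E7 8F BC.
Offset 7: leading byte 0x23 = 00100011 → 1-byte char #3 = 23.
Offset 8: leading byte 0xF3 = 11110011 → 4-byte char #4 = F3 B9 97 90.
Leading byte 0xF3 = 11110011 matches 11110xxx → 4-byte sequence.
Byte 1: 0xF3 = 11110011, payload 011 (3 bits).
Byte 2: 0xB9 = 10111001 (10xxxxxx ✓), payload 111001.
Byte 3: 0x97 = 10010111 (10xxxxxx ✓), payload 010111.
Byte 4: 0x90 = 10010000 (10xxxxxx ✓), payload 010000.
Concatenate: 011111001010111010000 = 0xF95D0 (21 bits → U+F95D0).

U+F95D0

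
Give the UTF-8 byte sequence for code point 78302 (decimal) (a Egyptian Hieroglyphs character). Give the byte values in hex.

U+131DE = 0x131DE = 78302 decimal. In range U+10000–U+10FFFF → 4-byte form: 11110xxx 10xxxxxx 10xxxxxx 10xxxxxx.
Binary (21 bits): 000010011000111011110.
Split 3+6+6+6: 000 | 010011 | 000111 | 011110.
Byte 1: 11110000 = 0xF0.
Byte 2: 10010011 = 0x93.
Byte 3: 10000111 = 0x87.
Byte 4: 10011110 = 0x9E.

F0 93 87 9E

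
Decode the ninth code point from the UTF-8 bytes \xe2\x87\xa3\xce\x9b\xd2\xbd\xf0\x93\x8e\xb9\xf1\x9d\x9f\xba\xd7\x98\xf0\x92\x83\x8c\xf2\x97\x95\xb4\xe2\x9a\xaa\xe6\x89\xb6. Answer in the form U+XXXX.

Offset 0: leading byte 0xE2 = 11100010 → 3-byte char #1 = E2 87 A3.
Offset 3: leading byte 0xCE = 11001110 → 2-byte char #2 = CE 9B.
Offset 5: leading byte 0xD2 = 11010010 → 2-byte char #3 = D2 BD.
Offset 7: leading byte 0xF0 = 11110000 → 4-byte char #4 = F0 93 8E B9.
Offset 11: leading byte 0xF1 = 11110001 → 4-byte char #5 = F1 9D 9F BA.
Offset 15: leading byte 0xD7 = 11010111 → 2-byte char #6 = D7 98.
Offset 17: leading byte 0xF0 = 11110000 → 4-byte char #7 = F0 92 83 8C.
Offset 21: leading byte 0xF2 = 11110010 → 4-byte char #8 = F2 97 95 B4.
Offset 25: leading byte 0xE2 = 11100010 → 3-byte char #9 = E2 9A AA.
Leading byte 0xE2 = 11100010 matches 1110xxxx → 3-byte sequence.
Byte 1: 0xE2 = 11100010, payload 0010 (4 bits).
Byte 2: 0x9A = 10011010 (10xxxxxx ✓), payload 011010.
Byte 3: 0xAA = 10101010 (10xxxxxx ✓), payload 101010.
Concatenate: 0010011010101010 = 0x26AA (16 bits → U+26AA).

U+26AA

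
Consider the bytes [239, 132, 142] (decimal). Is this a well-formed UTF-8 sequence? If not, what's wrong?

valid

Leading byte 0xEF = 11101111 → 3-byte form.
Continuation bytes 0x84=10000100, 0x8E=10001110 all match 10xxxxxx.
Decoded value 0xF10E is ≥ 0x800 (shortest form) and not a surrogate.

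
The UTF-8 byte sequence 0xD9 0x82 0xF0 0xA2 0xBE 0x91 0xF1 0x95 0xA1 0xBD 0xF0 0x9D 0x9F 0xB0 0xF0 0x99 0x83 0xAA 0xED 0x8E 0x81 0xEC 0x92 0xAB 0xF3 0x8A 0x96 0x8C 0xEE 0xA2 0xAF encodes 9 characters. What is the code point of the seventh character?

Offset 0: leading byte 0xD9 = 11011001 → 2-byte char #1 = D9 82.
Offset 2: leading byte 0xF0 = 11110000 → 4-byte char #2 = F0 A2 BE 91.
Offset 6: leading byte 0xF1 = 11110001 → 4-byte char #3 = F1 95 A1 BD.
Offset 10: leading byte 0xF0 = 11110000 → 4-byte char #4 = F0 9D 9F B0.
Offset 14: leading byte 0xF0 = 11110000 → 4-byte char #5 = F0 99 83 AA.
Offset 18: leading byte 0xED = 11101101 → 3-byte char #6 = ED 8E 81.
Offset 21: leading byte 0xEC = 11101100 → 3-byte char #7 = EC 92 AB.
Leading byte 0xEC = 11101100 matches 1110xxxx → 3-byte sequence.
Byte 1: 0xEC = 11101100, payload 1100 (4 bits).
Byte 2: 0x92 = 10010010 (10xxxxxx ✓), payload 010010.
Byte 3: 0xAB = 10101011 (10xxxxxx ✓), payload 101011.
Concatenate: 1100010010101011 = 0xC4AB (16 bits → U+C4AB).

U+C4AB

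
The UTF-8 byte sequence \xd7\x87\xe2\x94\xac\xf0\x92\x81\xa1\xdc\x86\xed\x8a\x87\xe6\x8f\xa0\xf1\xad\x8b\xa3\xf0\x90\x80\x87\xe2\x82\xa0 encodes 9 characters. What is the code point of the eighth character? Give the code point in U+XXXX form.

U+10007

Offset 0: leading byte 0xD7 = 11010111 → 2-byte char #1 = D7 87.
Offset 2: leading byte 0xE2 = 11100010 → 3-byte char #2 = E2 94 AC.
Offset 5: leading byte 0xF0 = 11110000 → 4-byte char #3 = F0 92 81 A1.
Offset 9: leading byte 0xDC = 11011100 → 2-byte char #4 = DC 86.
Offset 11: leading byte 0xED = 11101101 → 3-byte char #5 = ED 8A 87.
Offset 14: leading byte 0xE6 = 11100110 → 3-byte char #6 = E6 8F A0.
Offset 17: leading byte 0xF1 = 11110001 → 4-byte char #7 = F1 AD 8B A3.
Offset 21: leading byte 0xF0 = 11110000 → 4-byte char #8 = F0 90 80 87.
Leading byte 0xF0 = 11110000 matches 11110xxx → 4-byte sequence.
Byte 1: 0xF0 = 11110000, payload 000 (3 bits).
Byte 2: 0x90 = 10010000 (10xxxxxx ✓), payload 010000.
Byte 3: 0x80 = 10000000 (10xxxxxx ✓), payload 000000.
Byte 4: 0x87 = 10000111 (10xxxxxx ✓), payload 000111.
Concatenate: 000010000000000000111 = 0x10007 (21 bits → U+10007).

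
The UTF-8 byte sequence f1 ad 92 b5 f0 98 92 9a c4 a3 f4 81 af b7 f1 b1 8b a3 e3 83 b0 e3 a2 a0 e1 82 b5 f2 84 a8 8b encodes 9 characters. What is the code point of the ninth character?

U+84A0B

Offset 0: leading byte 0xF1 = 11110001 → 4-byte char #1 = F1 AD 92 B5.
Offset 4: leading byte 0xF0 = 11110000 → 4-byte char #2 = F0 98 92 9A.
Offset 8: leading byte 0xC4 = 11000100 → 2-byte char #3 = C4 A3.
Offset 10: leading byte 0xF4 = 11110100 → 4-byte char #4 = F4 81 AF B7.
Offset 14: leading byte 0xF1 = 11110001 → 4-byte char #5 = F1 B1 8B A3.
Offset 18: leading byte 0xE3 = 11100011 → 3-byte char #6 = E3 83 B0.
Offset 21: leading byte 0xE3 = 11100011 → 3-byte char #7 = E3 A2 A0.
Offset 24: leading byte 0xE1 = 11100001 → 3-byte char #8 = E1 82 B5.
Offset 27: leading byte 0xF2 = 11110010 → 4-byte char #9 = F2 84 A8 8B.
Leading byte 0xF2 = 11110010 matches 11110xxx → 4-byte sequence.
Byte 1: 0xF2 = 11110010, payload 010 (3 bits).
Byte 2: 0x84 = 10000100 (10xxxxxx ✓), payload 000100.
Byte 3: 0xA8 = 10101000 (10xxxxxx ✓), payload 101000.
Byte 4: 0x8B = 10001011 (10xxxxxx ✓), payload 001011.
Concatenate: 010000100101000001011 = 0x84A0B (21 bits → U+84A0B).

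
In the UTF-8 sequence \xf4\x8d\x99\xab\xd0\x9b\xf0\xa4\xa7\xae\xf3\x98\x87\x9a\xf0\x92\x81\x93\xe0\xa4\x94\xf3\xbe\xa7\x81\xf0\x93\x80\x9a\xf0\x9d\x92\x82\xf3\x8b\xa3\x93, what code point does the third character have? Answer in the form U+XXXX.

Offset 0: leading byte 0xF4 = 11110100 → 4-byte char #1 = F4 8D 99 AB.
Offset 4: leading byte 0xD0 = 11010000 → 2-byte char #2 = D0 9B.
Offset 6: leading byte 0xF0 = 11110000 → 4-byte char #3 = F0 A4 A7 AE.
Leading byte 0xF0 = 11110000 matches 11110xxx → 4-byte sequence.
Byte 1: 0xF0 = 11110000, payload 000 (3 bits).
Byte 2: 0xA4 = 10100100 (10xxxxxx ✓), payload 100100.
Byte 3: 0xA7 = 10100111 (10xxxxxx ✓), payload 100111.
Byte 4: 0xAE = 10101110 (10xxxxxx ✓), payload 101110.
Concatenate: 000100100100111101110 = 0x249EE (21 bits → U+249EE).

U+249EE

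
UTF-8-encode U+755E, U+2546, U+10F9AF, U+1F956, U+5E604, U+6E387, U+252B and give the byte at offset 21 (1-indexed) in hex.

1-indexed offset 21 is 0-indexed offset 20.
U+755E → 3-byte form E7 95 9E at offsets 0–2.
U+2546 → 3-byte form E2 95 86 at offsets 3–5.
U+10F9AF → 4-byte form F4 8F A6 AF at offsets 6–9.
U+1F956 → 4-byte form F0 9F A5 96 at offsets 10–13.
U+5E604 → 4-byte form F1 9E 98 84 at offsets 14–17.
U+6E387 → 4-byte form F1 AE 8E 87 at offsets 18–21.
Offset 20 falls in char 6's range; it's byte 3 of F1 AE 8E 87 = 0x8E.

0x8E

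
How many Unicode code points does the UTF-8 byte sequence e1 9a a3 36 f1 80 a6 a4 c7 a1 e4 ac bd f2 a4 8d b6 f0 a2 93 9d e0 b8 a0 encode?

Byte at offset 0: 0xE1 = 11100001 → 3-byte char (#1). Advance 3.
Byte at offset 3: 0x36 = 00110110 → 1-byte char (#2). Advance 1.
Byte at offset 4: 0xF1 = 11110001 → 4-byte char (#3). Advance 4.
Byte at offset 8: 0xC7 = 11000111 → 2-byte char (#4). Advance 2.
Byte at offset 10: 0xE4 = 11100100 → 3-byte char (#5). Advance 3.
Byte at offset 13: 0xF2 = 11110010 → 4-byte char (#6). Advance 4.
Byte at offset 17: 0xF0 = 11110000 → 4-byte char (#7). Advance 4.
Byte at offset 21: 0xE0 = 11100000 → 3-byte char (#8). Advance 3.
Reached end at offset 24 after 8 code points.

8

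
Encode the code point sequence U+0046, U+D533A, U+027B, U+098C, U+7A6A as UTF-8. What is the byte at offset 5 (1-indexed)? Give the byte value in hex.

0xBA

1-indexed offset 5 is 0-indexed offset 4.
U+0046 → 1-byte form 46 at offsets 0–0.
U+D533A → 4-byte form F3 95 8C BA at offsets 1–4.
Offset 4 falls in char 2's range; it's byte 4 of F3 95 8C BA = 0xBA.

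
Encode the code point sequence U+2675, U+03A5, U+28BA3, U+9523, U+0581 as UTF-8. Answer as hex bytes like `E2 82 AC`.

U+2675: 3-byte form → E2 99 B5.
U+03A5: 2-byte form → CE A5.
U+28BA3: 4-byte form → F0 A8 AE A3.
U+9523: 3-byte form → E9 94 A3.
U+0581: 2-byte form → D6 81.
Concatenated (14 bytes): E2 99 B5 CE A5 F0 A8 AE A3 E9 94 A3 D6 81.

E2 99 B5 CE A5 F0 A8 AE A3 E9 94 A3 D6 81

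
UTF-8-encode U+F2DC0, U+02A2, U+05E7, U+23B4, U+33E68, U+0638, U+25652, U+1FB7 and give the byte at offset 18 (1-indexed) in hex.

1-indexed offset 18 is 0-indexed offset 17.
U+F2DC0 → 4-byte form F3 B2 B7 80 at offsets 0–3.
U+02A2 → 2-byte form CA A2 at offsets 4–5.
U+05E7 → 2-byte form D7 A7 at offsets 6–7.
U+23B4 → 3-byte form E2 8E B4 at offsets 8–10.
U+33E68 → 4-byte form F0 B3 B9 A8 at offsets 11–14.
U+0638 → 2-byte form D8 B8 at offsets 15–16.
U+25652 → 4-byte form F0 A5 99 92 at offsets 17–20.
Offset 17 falls in char 7's range; it's byte 1 of F0 A5 99 92 = 0xF0.

0xF0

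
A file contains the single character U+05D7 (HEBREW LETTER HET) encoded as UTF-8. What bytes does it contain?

U+05D7 = 0x5D7 = 1495 decimal. In range U+0080–U+07FF → 2-byte form: 110xxxxx 10xxxxxx.
Binary (11 bits): 10111010111.
Split 5+6: 10111 | 010111.
Byte 1: 11010111 = 0xD7.
Byte 2: 10010111 = 0x97.

D7 97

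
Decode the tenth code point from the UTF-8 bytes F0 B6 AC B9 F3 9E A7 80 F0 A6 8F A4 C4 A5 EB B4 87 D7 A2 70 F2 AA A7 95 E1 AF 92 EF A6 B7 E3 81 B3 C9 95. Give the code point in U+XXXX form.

Offset 0: leading byte 0xF0 = 11110000 → 4-byte char #1 = F0 B6 AC B9.
Offset 4: leading byte 0xF3 = 11110011 → 4-byte char #2 = F3 9E A7 80.
Offset 8: leading byte 0xF0 = 11110000 → 4-byte char #3 = F0 A6 8F A4.
Offset 12: leading byte 0xC4 = 11000100 → 2-byte char #4 = C4 A5.
Offset 14: leading byte 0xEB = 11101011 → 3-byte char #5 = EB B4 87.
Offset 17: leading byte 0xD7 = 11010111 → 2-byte char #6 = D7 A2.
Offset 19: leading byte 0x70 = 01110000 → 1-byte char #7 = 70.
Offset 20: leading byte 0xF2 = 11110010 → 4-byte char #8 = F2 AA A7 95.
Offset 24: leading byte 0xE1 = 11100001 → 3-byte char #9 = E1 AF 92.
Offset 27: leading byte 0xEF = 11101111 → 3-byte char #10 = EF A6 B7.
Leading byte 0xEF = 11101111 matches 1110xxxx → 3-byte sequence.
Byte 1: 0xEF = 11101111, payload 1111 (4 bits).
Byte 2: 0xA6 = 10100110 (10xxxxxx ✓), payload 100110.
Byte 3: 0xB7 = 10110111 (10xxxxxx ✓), payload 110111.
Concatenate: 1111100110110111 = 0xF9B7 (16 bits → U+F9B7).

U+F9B7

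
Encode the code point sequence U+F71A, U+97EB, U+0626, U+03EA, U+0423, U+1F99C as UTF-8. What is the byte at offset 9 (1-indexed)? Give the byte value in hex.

1-indexed offset 9 is 0-indexed offset 8.
U+F71A → 3-byte form EF 9C 9A at offsets 0–2.
U+97EB → 3-byte form E9 9F AB at offsets 3–5.
U+0626 → 2-byte form D8 A6 at offsets 6–7.
U+03EA → 2-byte form CF AA at offsets 8–9.
Offset 8 falls in char 4's range; it's byte 1 of CF AA = 0xCF.

0xCF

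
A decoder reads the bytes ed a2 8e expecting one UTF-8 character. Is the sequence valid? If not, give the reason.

Structurally a 3-byte sequence; payload = 0xD88E.
But 0xD88E is in U+D800–U+DFFF, the surrogate range. Surrogates are not Unicode scalar values and are forbidden in UTF-8.

invalid (encodes a surrogate (U+D800–U+DFFF))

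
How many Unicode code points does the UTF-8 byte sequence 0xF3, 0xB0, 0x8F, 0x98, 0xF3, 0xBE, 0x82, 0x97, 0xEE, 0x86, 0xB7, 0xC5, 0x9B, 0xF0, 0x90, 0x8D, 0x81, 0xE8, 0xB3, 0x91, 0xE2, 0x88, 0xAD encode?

Byte at offset 0: 0xF3 = 11110011 → 4-byte char (#1). Advance 4.
Byte at offset 4: 0xF3 = 11110011 → 4-byte char (#2). Advance 4.
Byte at offset 8: 0xEE = 11101110 → 3-byte char (#3). Advance 3.
Byte at offset 11: 0xC5 = 11000101 → 2-byte char (#4). Advance 2.
Byte at offset 13: 0xF0 = 11110000 → 4-byte char (#5). Advance 4.
Byte at offset 17: 0xE8 = 11101000 → 3-byte char (#6). Advance 3.
Byte at offset 20: 0xE2 = 11100010 → 3-byte char (#7). Advance 3.
Reached end at offset 23 after 7 code points.

7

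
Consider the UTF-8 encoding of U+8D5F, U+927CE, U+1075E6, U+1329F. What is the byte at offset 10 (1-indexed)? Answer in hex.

1-indexed offset 10 is 0-indexed offset 9.
U+8D5F → 3-byte form E8 B5 9F at offsets 0–2.
U+927CE → 4-byte form F2 92 9F 8E at offsets 3–6.
U+1075E6 → 4-byte form F4 87 97 A6 at offsets 7–10.
Offset 9 falls in char 3's range; it's byte 3 of F4 87 97 A6 = 0x97.

0x97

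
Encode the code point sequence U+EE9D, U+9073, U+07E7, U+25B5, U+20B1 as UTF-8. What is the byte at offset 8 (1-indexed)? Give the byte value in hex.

0xA7

1-indexed offset 8 is 0-indexed offset 7.
U+EE9D → 3-byte form EE BA 9D at offsets 0–2.
U+9073 → 3-byte form E9 81 B3 at offsets 3–5.
U+07E7 → 2-byte form DF A7 at offsets 6–7.
Offset 7 falls in char 3's range; it's byte 2 of DF A7 = 0xA7.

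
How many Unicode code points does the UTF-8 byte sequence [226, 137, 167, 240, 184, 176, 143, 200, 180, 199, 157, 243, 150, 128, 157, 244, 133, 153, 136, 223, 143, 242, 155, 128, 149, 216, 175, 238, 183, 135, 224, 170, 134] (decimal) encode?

Byte at offset 0: 0xE2 = 11100010 → 3-byte char (#1). Advance 3.
Byte at offset 3: 0xF0 = 11110000 → 4-byte char (#2). Advance 4.
Byte at offset 7: 0xC8 = 11001000 → 2-byte char (#3). Advance 2.
Byte at offset 9: 0xC7 = 11000111 → 2-byte char (#4). Advance 2.
Byte at offset 11: 0xF3 = 11110011 → 4-byte char (#5). Advance 4.
Byte at offset 15: 0xF4 = 11110100 → 4-byte char (#6). Advance 4.
Byte at offset 19: 0xDF = 11011111 → 2-byte char (#7). Advance 2.
Byte at offset 21: 0xF2 = 11110010 → 4-byte char (#8). Advance 4.
Byte at offset 25: 0xD8 = 11011000 → 2-byte char (#9). Advance 2.
Byte at offset 27: 0xEE = 11101110 → 3-byte char (#10). Advance 3.
Byte at offset 30: 0xE0 = 11100000 → 3-byte char (#11). Advance 3.
Reached end at offset 33 after 11 code points.

11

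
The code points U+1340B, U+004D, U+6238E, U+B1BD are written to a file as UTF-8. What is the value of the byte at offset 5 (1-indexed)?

1-indexed offset 5 is 0-indexed offset 4.
U+1340B → 4-byte form F0 93 90 8B at offsets 0–3.
U+004D → 1-byte form 4D at offsets 4–4.
Offset 4 falls in char 2's range; it's byte 1 of 4D = 0x4D.

0x4D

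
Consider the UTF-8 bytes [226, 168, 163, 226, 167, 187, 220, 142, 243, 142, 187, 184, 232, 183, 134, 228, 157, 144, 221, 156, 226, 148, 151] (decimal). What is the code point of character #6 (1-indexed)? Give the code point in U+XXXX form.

Offset 0: leading byte 0xE2 = 11100010 → 3-byte char #1 = E2 A8 A3.
Offset 3: leading byte 0xE2 = 11100010 → 3-byte char #2 = E2 A7 BB.
Offset 6: leading byte 0xDC = 11011100 → 2-byte char #3 = DC 8E.
Offset 8: leading byte 0xF3 = 11110011 → 4-byte char #4 = F3 8E BB B8.
Offset 12: leading byte 0xE8 = 11101000 → 3-byte char #5 = E8 B7 86.
Offset 15: leading byte 0xE4 = 11100100 → 3-byte char #6 = E4 9D 90.
Leading byte 0xE4 = 11100100 matches 1110xxxx → 3-byte sequence.
Byte 1: 0xE4 = 11100100, payload 0100 (4 bits).
Byte 2: 0x9D = 10011101 (10xxxxxx ✓), payload 011101.
Byte 3: 0x90 = 10010000 (10xxxxxx ✓), payload 010000.
Concatenate: 0100011101010000 = 0x4750 (16 bits → U+4750).

U+4750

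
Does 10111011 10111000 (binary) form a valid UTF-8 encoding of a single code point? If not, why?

Byte 0xBB = 10111011 has the form 10xxxxxx — a continuation byte — but there is no preceding leading byte.

invalid (continuation byte with no leading byte)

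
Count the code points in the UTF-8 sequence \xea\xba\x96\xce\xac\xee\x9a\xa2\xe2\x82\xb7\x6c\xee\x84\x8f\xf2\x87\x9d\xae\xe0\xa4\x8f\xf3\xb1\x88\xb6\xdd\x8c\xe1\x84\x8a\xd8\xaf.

Byte at offset 0: 0xEA = 11101010 → 3-byte char (#1). Advance 3.
Byte at offset 3: 0xCE = 11001110 → 2-byte char (#2). Advance 2.
Byte at offset 5: 0xEE = 11101110 → 3-byte char (#3). Advance 3.
Byte at offset 8: 0xE2 = 11100010 → 3-byte char (#4). Advance 3.
Byte at offset 11: 0x6C = 01101100 → 1-byte char (#5). Advance 1.
Byte at offset 12: 0xEE = 11101110 → 3-byte char (#6). Advance 3.
Byte at offset 15: 0xF2 = 11110010 → 4-byte char (#7). Advance 4.
Byte at offset 19: 0xE0 = 11100000 → 3-byte char (#8). Advance 3.
Byte at offset 22: 0xF3 = 11110011 → 4-byte char (#9). Advance 4.
Byte at offset 26: 0xDD = 11011101 → 2-byte char (#10). Advance 2.
Byte at offset 28: 0xE1 = 11100001 → 3-byte char (#11). Advance 3.
Byte at offset 31: 0xD8 = 11011000 → 2-byte char (#12). Advance 2.
Reached end at offset 33 after 12 code points.

12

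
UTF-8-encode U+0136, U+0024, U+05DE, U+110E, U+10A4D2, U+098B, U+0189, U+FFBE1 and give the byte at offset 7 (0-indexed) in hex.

0x8E

U+0136 → 2-byte form C4 B6 at offsets 0–1.
U+0024 → 1-byte form 24 at offsets 2–2.
U+05DE → 2-byte form D7 9E at offsets 3–4.
U+110E → 3-byte form E1 84 8E at offsets 5–7.
Offset 7 falls in char 4's range; it's byte 3 of E1 84 8E = 0x8E.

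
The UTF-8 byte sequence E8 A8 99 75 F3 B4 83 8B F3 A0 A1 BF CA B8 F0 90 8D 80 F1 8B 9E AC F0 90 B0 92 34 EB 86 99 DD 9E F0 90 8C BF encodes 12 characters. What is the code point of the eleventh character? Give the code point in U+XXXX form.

Offset 0: leading byte 0xE8 = 11101000 → 3-byte char #1 = E8 A8 99.
Offset 3: leading byte 0x75 = 01110101 → 1-byte char #2 = 75.
Offset 4: leading byte 0xF3 = 11110011 → 4-byte char #3 = F3 B4 83 8B.
Offset 8: leading byte 0xF3 = 11110011 → 4-byte char #4 = F3 A0 A1 BF.
Offset 12: leading byte 0xCA = 11001010 → 2-byte char #5 = CA B8.
Offset 14: leading byte 0xF0 = 11110000 → 4-byte char #6 = F0 90 8D 80.
Offset 18: leading byte 0xF1 = 11110001 → 4-byte char #7 = F1 8B 9E AC.
Offset 22: leading byte 0xF0 = 11110000 → 4-byte char #8 = F0 90 B0 92.
Offset 26: leading byte 0x34 = 00110100 → 1-byte char #9 = 34.
Offset 27: leading byte 0xEB = 11101011 → 3-byte char #10 = EB 86 99.
Offset 30: leading byte 0xDD = 11011101 → 2-byte char #11 = DD 9E.
Leading byte 0xDD = 11011101 matches 110xxxxx → 2-byte sequence.
Byte 1: 0xDD = 11011101, payload 11101 (5 bits).
Byte 2: 0x9E = 10011110 (10xxxxxx ✓), payload 011110.
Concatenate: 11101011110 = 0x75E (11 bits → U+075E).

U+075E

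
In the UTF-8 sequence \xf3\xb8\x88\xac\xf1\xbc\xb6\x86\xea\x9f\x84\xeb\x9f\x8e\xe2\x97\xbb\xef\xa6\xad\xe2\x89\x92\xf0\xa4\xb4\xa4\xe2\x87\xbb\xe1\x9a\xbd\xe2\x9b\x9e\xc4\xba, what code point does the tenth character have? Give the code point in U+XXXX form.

U+16BD

Offset 0: leading byte 0xF3 = 11110011 → 4-byte char #1 = F3 B8 88 AC.
Offset 4: leading byte 0xF1 = 11110001 → 4-byte char #2 = F1 BC B6 86.
Offset 8: leading byte 0xEA = 11101010 → 3-byte char #3 = EA 9F 84.
Offset 11: leading byte 0xEB = 11101011 → 3-byte char #4 = EB 9F 8E.
Offset 14: leading byte 0xE2 = 11100010 → 3-byte char #5 = E2 97 BB.
Offset 17: leading byte 0xEF = 11101111 → 3-byte char #6 = EF A6 AD.
Offset 20: leading byte 0xE2 = 11100010 → 3-byte char #7 = E2 89 92.
Offset 23: leading byte 0xF0 = 11110000 → 4-byte char #8 = F0 A4 B4 A4.
Offset 27: leading byte 0xE2 = 11100010 → 3-byte char #9 = E2 87 BB.
Offset 30: leading byte 0xE1 = 11100001 → 3-byte char #10 = E1 9A BD.
Leading byte 0xE1 = 11100001 matches 1110xxxx → 3-byte sequence.
Byte 1: 0xE1 = 11100001, payload 0001 (4 bits).
Byte 2: 0x9A = 10011010 (10xxxxxx ✓), payload 011010.
Byte 3: 0xBD = 10111101 (10xxxxxx ✓), payload 111101.
Concatenate: 0001011010111101 = 0x16BD (16 bits → U+16BD).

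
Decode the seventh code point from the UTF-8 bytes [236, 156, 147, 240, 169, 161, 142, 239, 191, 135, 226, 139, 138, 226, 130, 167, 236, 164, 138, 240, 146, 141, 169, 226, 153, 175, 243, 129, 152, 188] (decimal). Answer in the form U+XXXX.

Offset 0: leading byte 0xEC = 11101100 → 3-byte char #1 = EC 9C 93.
Offset 3: leading byte 0xF0 = 11110000 → 4-byte char #2 = F0 A9 A1 8E.
Offset 7: leading byte 0xEF = 11101111 → 3-byte char #3 = EF BF 87.
Offset 10: leading byte 0xE2 = 11100010 → 3-byte char #4 = E2 8B 8A.
Offset 13: leading byte 0xE2 = 11100010 → 3-byte char #5 = E2 82 A7.
Offset 16: leading byte 0xEC = 11101100 → 3-byte char #6 = EC A4 8A.
Offset 19: leading byte 0xF0 = 11110000 → 4-byte char #7 = F0 92 8D A9.
Leading byte 0xF0 = 11110000 matches 11110xxx → 4-byte sequence.
Byte 1: 0xF0 = 11110000, payload 000 (3 bits).
Byte 2: 0x92 = 10010010 (10xxxxxx ✓), payload 010010.
Byte 3: 0x8D = 10001101 (10xxxxxx ✓), payload 001101.
Byte 4: 0xA9 = 10101001 (10xxxxxx ✓), payload 101001.
Concatenate: 000010010001101101001 = 0x12369 (21 bits → U+12369).

U+12369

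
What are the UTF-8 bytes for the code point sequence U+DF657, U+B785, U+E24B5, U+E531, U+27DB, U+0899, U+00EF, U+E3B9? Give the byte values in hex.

U+DF657: 4-byte form → F3 9F 99 97.
U+B785: 3-byte form → EB 9E 85.
U+E24B5: 4-byte form → F3 A2 92 B5.
U+E531: 3-byte form → EE 94 B1.
U+27DB: 3-byte form → E2 9F 9B.
U+0899: 3-byte form → E0 A2 99.
U+00EF: 2-byte form → C3 AF.
U+E3B9: 3-byte form → EE 8E B9.
Concatenated (25 bytes): F3 9F 99 97 EB 9E 85 F3 A2 92 B5 EE 94 B1 E2 9F 9B E0 A2 99 C3 AF EE 8E B9.

F3 9F 99 97 EB 9E 85 F3 A2 92 B5 EE 94 B1 E2 9F 9B E0 A2 99 C3 AF EE 8E B9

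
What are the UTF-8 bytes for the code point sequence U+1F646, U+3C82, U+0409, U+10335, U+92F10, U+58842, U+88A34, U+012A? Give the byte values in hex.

F0 9F 99 86 E3 B2 82 D0 89 F0 90 8C B5 F2 92 BC 90 F1 98 A1 82 F2 88 A8 B4 C4 AA

U+1F646: 4-byte form → F0 9F 99 86.
U+3C82: 3-byte form → E3 B2 82.
U+0409: 2-byte form → D0 89.
U+10335: 4-byte form → F0 90 8C B5.
U+92F10: 4-byte form → F2 92 BC 90.
U+58842: 4-byte form → F1 98 A1 82.
U+88A34: 4-byte form → F2 88 A8 B4.
U+012A: 2-byte form → C4 AA.
Concatenated (27 bytes): F0 9F 99 86 E3 B2 82 D0 89 F0 90 8C B5 F2 92 BC 90 F1 98 A1 82 F2 88 A8 B4 C4 AA.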